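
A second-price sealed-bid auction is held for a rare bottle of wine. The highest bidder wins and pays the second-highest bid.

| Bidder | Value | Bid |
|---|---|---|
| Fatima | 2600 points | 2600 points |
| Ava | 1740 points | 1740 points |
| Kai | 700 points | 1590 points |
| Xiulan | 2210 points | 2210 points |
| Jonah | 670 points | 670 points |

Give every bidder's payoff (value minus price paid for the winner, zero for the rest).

Ordered from highest: Fatima 2600 points; Xiulan 2210 points; Ava 1740 points; Kai 1590 points; Jonah 670 points.
Fatima has the top bid and wins; the price is the second-highest bid, 2210 points.
Fatima's payoff = 2600 points − 2210 points = 390 points. All other bidders lose, so their payoff is 0.

Fatima 390 points, Ava 0 points, Kai 0 points, Xiulan 0 points, Jonah 0 points.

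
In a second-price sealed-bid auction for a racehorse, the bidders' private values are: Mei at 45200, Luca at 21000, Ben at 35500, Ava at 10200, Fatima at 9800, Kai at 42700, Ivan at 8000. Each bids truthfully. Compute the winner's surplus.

Winner's surplus: 2500.

Sorted high to low: Mei 45200 > Kai 42700 > Ben 35500 > Luca 21000 > Ava 10200 > Fatima 9800 > Ivan 8000.
Mei wins with the top bid and pays the second-highest, 42700.
Surplus = 45200 − 42700 = 2500.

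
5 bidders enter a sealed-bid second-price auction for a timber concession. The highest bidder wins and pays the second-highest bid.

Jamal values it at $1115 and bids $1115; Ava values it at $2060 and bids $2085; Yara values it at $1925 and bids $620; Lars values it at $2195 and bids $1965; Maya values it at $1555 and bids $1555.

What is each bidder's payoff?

Payoffs: Jamal $0, Ava $95, Yara $0, Lars $0, Maya $0.

Ordered from highest: Ava $2085, then Lars $1965, then Maya $1555, then Jamal $1115, then Yara $620.
Ava has the top bid and wins; the price is the second-highest bid, $1965.
Ava's payoff = $2060 − $1965 = $95. All other bidders lose, so their payoff is 0.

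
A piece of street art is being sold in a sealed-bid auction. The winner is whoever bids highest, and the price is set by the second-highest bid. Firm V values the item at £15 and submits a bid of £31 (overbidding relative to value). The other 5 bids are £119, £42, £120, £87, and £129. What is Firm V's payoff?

Highest competing bid: £129.
Firm V's bid £31 is not the highest, so Firm V loses, pays nothing, and earns zero payoff.

Payoff = £0.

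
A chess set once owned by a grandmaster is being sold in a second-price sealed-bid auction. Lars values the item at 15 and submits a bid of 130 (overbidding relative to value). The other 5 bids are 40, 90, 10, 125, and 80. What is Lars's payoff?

Highest competing bid: 125.
Lars's bid 130 is the highest overall, so Lars wins and pays the second-highest bid, 125.
Payoff = value − price = 15 − 125 = -110.
Overbidding won the item at a price above value — truthful bidding would have avoided this loss.

Lars's payoff: -110.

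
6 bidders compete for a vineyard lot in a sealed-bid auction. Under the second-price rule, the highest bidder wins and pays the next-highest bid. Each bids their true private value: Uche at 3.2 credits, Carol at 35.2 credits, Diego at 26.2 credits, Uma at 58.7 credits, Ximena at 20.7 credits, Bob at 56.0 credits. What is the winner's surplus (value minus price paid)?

2.7 credits

Bids in descending order: Uma 58.7 credits, then Bob 56.0 credits, then Carol 35.2 credits, then Diego 26.2 credits, then Ximena 20.7 credits, then Uche 3.2 credits.
Uma wins with the top bid and pays the second-highest, 56.0 credits.
Surplus = 58.7 credits − 56.0 credits = 2.7 credits.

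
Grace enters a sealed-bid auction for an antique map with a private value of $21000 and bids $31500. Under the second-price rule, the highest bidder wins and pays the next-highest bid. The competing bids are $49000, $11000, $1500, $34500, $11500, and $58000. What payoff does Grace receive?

Highest competing bid: $58000.
Grace's bid $31500 is not the highest, so Grace loses, pays nothing, and earns zero payoff.

$0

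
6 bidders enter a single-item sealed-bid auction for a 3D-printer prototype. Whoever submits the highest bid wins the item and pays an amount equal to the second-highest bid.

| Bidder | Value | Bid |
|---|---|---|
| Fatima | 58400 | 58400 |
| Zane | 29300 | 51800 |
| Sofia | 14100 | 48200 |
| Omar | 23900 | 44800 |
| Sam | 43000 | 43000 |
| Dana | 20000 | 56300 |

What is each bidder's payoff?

Fatima 2100, Zane 0, Sofia 0, Omar 0, Sam 0, Dana 0.

Sorted high to low: Fatima 58400 > Dana 56300 > Zane 51800 > Sofia 48200 > Omar 44800 > Sam 43000.
Fatima has the top bid and wins; the price is the second-highest bid, 56300.
Fatima's payoff = 58400 − 56300 = 2100. All other bidders lose, so their payoff is 0.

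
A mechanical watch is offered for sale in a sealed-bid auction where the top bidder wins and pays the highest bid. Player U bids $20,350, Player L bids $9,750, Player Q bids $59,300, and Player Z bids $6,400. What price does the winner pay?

Price paid: $59,300.

Ranking the bids: Player Q $59,300, then Player U $20,350, then Player L $9,750, then Player Z $6,400.
Player Q is the highest bidder, so Player Q wins.
Under the first-price rule, the price is the highest bid: $59,300.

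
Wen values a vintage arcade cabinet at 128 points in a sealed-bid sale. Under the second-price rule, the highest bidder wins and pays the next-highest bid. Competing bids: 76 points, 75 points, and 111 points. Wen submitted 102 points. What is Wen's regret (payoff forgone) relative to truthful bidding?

The highest competing bid is 111 points.
Bidding truthfully at 128 points: Wen has the top bid, wins, and pays the second-highest bid 111 points. Payoff = 128 points − 111 points = 17 points.
Bidding 102 points: the top bid is 111 points (a rival), so Wen loses. Payoff = 0 points.
Regret = truthful payoff − actual payoff = 17 points − 0 points = 17 points.
This is the dominant-strategy logic: truthful bidding weakly beats any alternative.

17 points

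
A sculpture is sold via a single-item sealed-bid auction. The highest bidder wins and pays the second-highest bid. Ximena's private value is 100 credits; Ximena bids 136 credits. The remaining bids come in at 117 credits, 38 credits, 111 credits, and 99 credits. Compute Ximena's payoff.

Highest competing bid: 117 credits.
Ximena's bid 136 credits is the highest overall, so Ximena wins and pays the second-highest bid, 117 credits.
Payoff = value − price = 100 credits − 117 credits = -17 credits.

-17 credits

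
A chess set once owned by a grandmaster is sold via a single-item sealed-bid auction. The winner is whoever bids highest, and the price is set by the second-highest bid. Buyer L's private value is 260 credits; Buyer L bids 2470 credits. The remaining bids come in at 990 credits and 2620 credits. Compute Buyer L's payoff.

Highest competing bid: 2620 credits.
Buyer L's bid 2470 credits is not the highest, so Buyer L loses, pays nothing, and earns zero payoff.

Buyer L's payoff: 0 credits.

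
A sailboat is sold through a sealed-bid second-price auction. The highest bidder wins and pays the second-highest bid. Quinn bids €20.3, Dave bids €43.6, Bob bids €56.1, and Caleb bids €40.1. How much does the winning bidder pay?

€43.6

Ranking the bids: Bob €56.1; Dave €43.6; Caleb €40.1; Quinn €20.3.
Bob has the highest bid, so Bob wins.
The second-highest bid is €43.6, so that is what Bob pays.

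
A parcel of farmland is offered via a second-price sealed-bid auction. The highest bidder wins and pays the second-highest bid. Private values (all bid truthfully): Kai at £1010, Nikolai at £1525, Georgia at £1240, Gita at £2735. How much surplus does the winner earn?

Sorted high to low: Gita £2735, then Nikolai £1525, then Georgia £1240, then Kai £1010.
Gita wins with the top bid and pays the second-highest, £1525.
Surplus = £2735 − £1525 = £1210.

£1210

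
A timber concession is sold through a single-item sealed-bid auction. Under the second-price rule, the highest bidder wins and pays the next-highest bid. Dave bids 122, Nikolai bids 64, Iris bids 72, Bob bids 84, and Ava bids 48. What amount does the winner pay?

Price paid: 84.

Ranking the bids: Dave 122; Bob 84; Iris 72; Nikolai 64; Ava 48.
Dave has the highest bid, so Dave wins.
The second-highest bid is 84, so that is what Dave pays.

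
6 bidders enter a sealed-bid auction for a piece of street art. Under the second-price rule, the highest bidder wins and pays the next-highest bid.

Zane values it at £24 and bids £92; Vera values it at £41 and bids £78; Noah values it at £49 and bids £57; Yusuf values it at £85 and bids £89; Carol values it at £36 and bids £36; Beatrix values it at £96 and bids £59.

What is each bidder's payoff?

Ranking the bids: Zane £92; Yusuf £89; Vera £78; Beatrix £59; Noah £57; Carol £36.
Zane has the top bid and wins; the price is the second-highest bid, £89.
Zane's payoff = £24 − £89 = -£65. All other bidders lose, so their payoff is 0.

Zane -£65, Vera £0, Noah £0, Yusuf £0, Carol £0, Beatrix £0.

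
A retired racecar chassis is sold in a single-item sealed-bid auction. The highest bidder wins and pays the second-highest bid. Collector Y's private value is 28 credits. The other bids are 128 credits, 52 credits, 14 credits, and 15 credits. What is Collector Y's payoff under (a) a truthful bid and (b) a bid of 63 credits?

The highest competing bid is 128 credits.
Bidding truthfully at 28 credits: the top bid is 128 credits (a rival), so Collector Y loses. Payoff = 0 credits.
Bidding 63 credits: the top bid is 128 credits (a rival), so Collector Y loses. Payoff = 0 credits.
The bid only affects whether you win, not the price — here both bids land on the same side of the top rival bid, so the deviation is payoff-neutral.

(a) 0 credits  (b) 0 credits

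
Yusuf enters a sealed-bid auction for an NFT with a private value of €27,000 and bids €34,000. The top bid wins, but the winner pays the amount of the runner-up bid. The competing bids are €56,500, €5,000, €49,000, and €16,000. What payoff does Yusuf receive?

€0

Highest competing bid: €56,500.
Yusuf's bid €34,000 is not the highest, so Yusuf loses, pays nothing, and earns zero payoff.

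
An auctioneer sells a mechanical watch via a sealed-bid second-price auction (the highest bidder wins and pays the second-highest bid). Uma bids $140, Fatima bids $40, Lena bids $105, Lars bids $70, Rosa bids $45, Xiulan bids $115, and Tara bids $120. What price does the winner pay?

The winner pays $120.

Sorted high to low: Uma $140 > Tara $120 > Xiulan $115 > Lena $105 > Lars $70 > Rosa $45 > Fatima $40.
Uma is the highest bidder, so Uma wins.
Under the second-price rule, the price is the second-highest bid: $120.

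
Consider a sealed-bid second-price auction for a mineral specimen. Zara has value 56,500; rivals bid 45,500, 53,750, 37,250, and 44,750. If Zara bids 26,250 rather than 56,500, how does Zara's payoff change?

The highest competing bid is 53,750.
Bidding truthfully at 56,500: Zara has the top bid, wins, and pays the second-highest bid 53,750. Payoff = 56,500 − 53,750 = 2,750.
Bidding 26,250: the top bid is 53,750 (a rival), so Zara loses. Payoff = 0.
Change = 0 − 2,750 = -2,750.

Payoff change: -2,750.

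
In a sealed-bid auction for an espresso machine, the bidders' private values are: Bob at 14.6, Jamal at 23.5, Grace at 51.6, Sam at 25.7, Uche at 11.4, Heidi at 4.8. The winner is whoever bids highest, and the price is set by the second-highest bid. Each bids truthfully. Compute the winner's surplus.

25.9

Sorted high to low: Grace 51.6; Sam 25.7; Jamal 23.5; Bob 14.6; Uche 11.4; Heidi 4.8.
Grace wins with the top bid and pays the second-highest, 25.7.
Surplus = 51.6 − 25.7 = 25.9.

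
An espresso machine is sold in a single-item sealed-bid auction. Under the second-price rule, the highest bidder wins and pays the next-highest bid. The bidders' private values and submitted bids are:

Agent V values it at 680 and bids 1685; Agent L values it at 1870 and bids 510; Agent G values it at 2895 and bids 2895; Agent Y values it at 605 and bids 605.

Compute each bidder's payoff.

Sorted high to low: Agent G 2895; Agent V 1685; Agent Y 605; Agent L 510.
Agent G has the top bid and wins; the price is the second-highest bid, 1685.
Agent G's payoff = 2895 − 1685 = 1210. All other bidders lose, so their payoff is 0.

Payoffs: Agent V 0, Agent L 0, Agent G 1210, Agent Y 0.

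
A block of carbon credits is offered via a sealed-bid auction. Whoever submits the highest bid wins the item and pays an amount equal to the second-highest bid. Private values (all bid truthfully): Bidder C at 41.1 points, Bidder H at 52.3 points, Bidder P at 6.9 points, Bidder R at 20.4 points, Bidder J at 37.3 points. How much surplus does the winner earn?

Sorted high to low: Bidder H 52.3 points, then Bidder C 41.1 points, then Bidder J 37.3 points, then Bidder R 20.4 points, then Bidder P 6.9 points.
Bidder H wins with the top bid and pays the second-highest, 41.1 points.
Surplus = 52.3 points − 41.1 points = 11.2 points.

11.2 points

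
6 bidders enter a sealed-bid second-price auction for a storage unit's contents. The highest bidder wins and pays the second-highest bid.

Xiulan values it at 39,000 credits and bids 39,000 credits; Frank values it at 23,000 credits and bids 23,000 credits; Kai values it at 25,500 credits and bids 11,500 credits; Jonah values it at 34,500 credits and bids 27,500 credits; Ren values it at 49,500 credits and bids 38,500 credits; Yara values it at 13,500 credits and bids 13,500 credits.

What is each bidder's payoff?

Ordered from highest: Xiulan 39,000 credits; Ren 38,500 credits; Jonah 27,500 credits; Frank 23,000 credits; Yara 13,500 credits; Kai 11,500 credits.
Xiulan has the top bid and wins; the price is the second-highest bid, 38,500 credits.
Xiulan's payoff = 39,000 credits − 38,500 credits = 500 credits. All other bidders lose, so their payoff is 0.

Payoffs: Xiulan 500 credits, Frank 0 credits, Kai 0 credits, Jonah 0 credits, Ren 0 credits, Yara 0 credits.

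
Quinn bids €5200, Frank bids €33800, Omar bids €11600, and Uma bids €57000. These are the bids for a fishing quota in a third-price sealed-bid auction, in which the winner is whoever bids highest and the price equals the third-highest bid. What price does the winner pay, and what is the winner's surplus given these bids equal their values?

Bids in descending order: Uma €57000, then Frank €33800, then Omar €11600, then Quinn €5200.
Uma is the highest bidder, so Uma wins.
Under the third-price rule, the price is the third-highest bid: €11600.
Surplus = €57000 − €11600 = €45400.

Price €11600; surplus €45400.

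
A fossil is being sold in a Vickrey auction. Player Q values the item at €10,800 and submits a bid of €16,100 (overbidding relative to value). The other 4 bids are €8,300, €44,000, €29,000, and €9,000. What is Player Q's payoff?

Player Q's payoff: €0.

Highest competing bid: €44,000.
Player Q's bid €16,100 is not the highest, so Player Q loses, pays nothing, and earns zero payoff.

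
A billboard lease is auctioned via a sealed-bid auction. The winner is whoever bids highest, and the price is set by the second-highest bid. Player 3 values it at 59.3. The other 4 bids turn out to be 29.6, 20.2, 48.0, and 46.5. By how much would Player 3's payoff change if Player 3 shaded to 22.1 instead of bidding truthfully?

Payoff change: -11.3.

The highest competing bid is 48.0.
Bidding truthfully at 59.3: Player 3 has the top bid, wins, and pays the second-highest bid 48.0. Payoff = 59.3 − 48.0 = 11.3.
Bidding 22.1: the top bid is 48.0 (a rival), so Player 3 loses. Payoff = 0.0.
Change = 0.0 − 11.3 = -11.3.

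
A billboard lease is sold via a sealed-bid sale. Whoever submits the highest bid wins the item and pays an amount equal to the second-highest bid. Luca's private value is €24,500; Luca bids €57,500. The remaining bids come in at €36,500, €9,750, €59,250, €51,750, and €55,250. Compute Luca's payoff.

Payoff = €0.

Highest competing bid: €59,250.
Luca's bid €57,500 is not the highest, so Luca loses, pays nothing, and earns zero payoff.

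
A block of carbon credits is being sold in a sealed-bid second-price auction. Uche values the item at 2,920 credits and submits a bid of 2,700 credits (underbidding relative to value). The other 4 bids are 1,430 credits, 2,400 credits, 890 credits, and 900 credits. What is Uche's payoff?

Uche's payoff: 520 credits.

Highest competing bid: 2,400 credits.
Uche's bid 2,700 credits is the highest overall, so Uche wins and pays the second-highest bid, 2,400 credits.
Payoff = value − price = 2,920 credits − 2,400 credits = 520 credits.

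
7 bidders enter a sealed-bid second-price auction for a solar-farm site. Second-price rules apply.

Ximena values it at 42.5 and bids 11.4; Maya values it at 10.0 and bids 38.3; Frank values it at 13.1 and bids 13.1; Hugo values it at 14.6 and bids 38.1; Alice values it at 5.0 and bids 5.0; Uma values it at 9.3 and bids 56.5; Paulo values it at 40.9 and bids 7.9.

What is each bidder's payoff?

Payoffs: Ximena 0.0, Maya 0.0, Frank 0.0, Hugo 0.0, Alice 0.0, Uma -29.0, Paulo 0.0.

Sorted high to low: Uma 56.5; Maya 38.3; Hugo 38.1; Frank 13.1; Ximena 11.4; Paulo 7.9; Alice 5.0.
Uma has the top bid and wins; the price is the second-highest bid, 38.3.
Uma's payoff = 9.3 − 38.3 = -29.0. All other bidders lose, so their payoff is 0.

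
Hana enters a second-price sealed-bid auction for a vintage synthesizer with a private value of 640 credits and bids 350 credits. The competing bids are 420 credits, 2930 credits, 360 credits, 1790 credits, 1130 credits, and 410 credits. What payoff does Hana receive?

Payoff = 0 credits.

Highest competing bid: 2930 credits.
Hana's bid 350 credits is not the highest, so Hana loses, pays nothing, and earns zero payoff.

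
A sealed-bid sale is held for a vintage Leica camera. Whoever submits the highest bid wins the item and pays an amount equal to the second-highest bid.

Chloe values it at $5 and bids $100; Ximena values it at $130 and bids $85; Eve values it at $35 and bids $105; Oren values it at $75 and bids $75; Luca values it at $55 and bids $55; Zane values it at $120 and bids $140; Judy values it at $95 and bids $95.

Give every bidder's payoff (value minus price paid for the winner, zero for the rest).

Chloe $0, Ximena $0, Eve $0, Oren $0, Luca $0, Zane $15, Judy $0.

Sorted high to low: Zane $140; Eve $105; Chloe $100; Judy $95; Ximena $85; Oren $75; Luca $55.
Zane has the top bid and wins; the price is the second-highest bid, $105.
Zane's payoff = $120 − $105 = $15. All other bidders lose, so their payoff is 0.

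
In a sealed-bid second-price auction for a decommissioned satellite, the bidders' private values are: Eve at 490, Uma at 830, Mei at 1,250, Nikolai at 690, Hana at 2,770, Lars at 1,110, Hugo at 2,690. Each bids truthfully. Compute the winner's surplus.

Winner's surplus: 80.

Bids in descending order: Hana 2,770, then Hugo 2,690, then Mei 1,250, then Lars 1,110, then Uma 830, then Nikolai 690, then Eve 490.
Hana wins with the top bid and pays the second-highest, 2,690.
Surplus = 2,770 − 2,690 = 80.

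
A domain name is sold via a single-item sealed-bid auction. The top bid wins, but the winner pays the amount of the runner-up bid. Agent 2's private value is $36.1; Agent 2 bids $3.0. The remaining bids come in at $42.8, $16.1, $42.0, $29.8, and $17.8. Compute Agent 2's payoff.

$0.0

Highest competing bid: $42.8.
Agent 2's bid $3.0 is not the highest, so Agent 2 loses, pays nothing, and earns zero payoff.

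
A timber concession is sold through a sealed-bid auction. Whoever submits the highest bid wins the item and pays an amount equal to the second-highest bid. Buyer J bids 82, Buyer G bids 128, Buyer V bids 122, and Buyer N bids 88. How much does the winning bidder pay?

The winner pays 122.

Ranking the bids: Buyer G 128, then Buyer V 122, then Buyer N 88, then Buyer J 82.
Buyer G has the highest bid, so Buyer G wins.
The second-highest bid is 122, so that is what Buyer G pays.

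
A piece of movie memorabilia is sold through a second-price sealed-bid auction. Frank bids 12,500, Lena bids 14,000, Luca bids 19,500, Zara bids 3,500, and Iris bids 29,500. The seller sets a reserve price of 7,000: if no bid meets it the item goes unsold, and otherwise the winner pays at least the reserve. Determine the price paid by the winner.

Sorted high to low: Iris 29,500, then Luca 19,500, then Lena 14,000, then Frank 12,500, then Zara 3,500.
Iris has the highest bid, so Iris wins.
The second-highest bid is 19,500, which exceeds the reserve, so that sets the price.

Price paid: 19,500.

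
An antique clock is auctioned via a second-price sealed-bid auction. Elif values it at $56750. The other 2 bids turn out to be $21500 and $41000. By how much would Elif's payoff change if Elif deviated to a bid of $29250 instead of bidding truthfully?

The highest competing bid is $41000.
Bidding truthfully at $56750: Elif has the top bid, wins, and pays the second-highest bid $41000. Payoff = $56750 − $41000 = $15750.
Bidding $29250: the top bid is $41000 (a rival), so Elif loses. Payoff = $0.
Change = $0 − $15750 = -$15750.

Change in payoff: -$15750.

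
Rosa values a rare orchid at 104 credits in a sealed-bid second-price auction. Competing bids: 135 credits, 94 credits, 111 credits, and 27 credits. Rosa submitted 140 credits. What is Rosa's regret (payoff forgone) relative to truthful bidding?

31 credits

The highest competing bid is 135 credits.
Bidding truthfully at 104 credits: the top bid is 135 credits (a rival), so Rosa loses. Payoff = 0 credits.
Bidding 140 credits: Rosa has the top bid, wins, and pays the second-highest bid 135 credits. Payoff = 104 credits − 135 credits = -31 credits.
Regret = truthful payoff − actual payoff = 0 credits − -31 credits = 31 credits.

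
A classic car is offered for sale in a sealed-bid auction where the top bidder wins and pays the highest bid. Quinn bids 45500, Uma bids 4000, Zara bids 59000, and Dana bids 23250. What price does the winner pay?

Bids in descending order: Zara 59000, then Quinn 45500, then Dana 23250, then Uma 4000.
Zara is the highest bidder, so Zara wins.
Under the first-price rule, the price is the highest bid: 59000.

59000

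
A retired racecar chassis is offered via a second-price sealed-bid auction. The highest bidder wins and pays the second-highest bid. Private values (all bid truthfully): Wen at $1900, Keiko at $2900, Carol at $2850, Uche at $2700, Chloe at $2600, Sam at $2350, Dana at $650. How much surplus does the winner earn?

Winner's surplus: $50.

Sorted high to low: Keiko $2900, then Carol $2850, then Uche $2700, then Chloe $2600, then Sam $2350, then Wen $1900, then Dana $650.
Keiko wins with the top bid and pays the second-highest, $2850.
Surplus = $2900 − $2850 = $50.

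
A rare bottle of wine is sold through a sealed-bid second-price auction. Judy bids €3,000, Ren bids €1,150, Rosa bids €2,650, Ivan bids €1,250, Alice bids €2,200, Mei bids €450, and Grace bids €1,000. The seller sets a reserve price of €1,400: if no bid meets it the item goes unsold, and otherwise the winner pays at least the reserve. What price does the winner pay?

Bids in descending order: Judy €3,000, then Rosa €2,650, then Alice €2,200, then Ivan €1,250, then Ren €1,150, then Grace €1,000, then Mei €450.
Judy has the highest bid, so Judy wins.
The second-highest bid is €2,650, which exceeds the reserve, so that sets the price.

The winner pays €2,650.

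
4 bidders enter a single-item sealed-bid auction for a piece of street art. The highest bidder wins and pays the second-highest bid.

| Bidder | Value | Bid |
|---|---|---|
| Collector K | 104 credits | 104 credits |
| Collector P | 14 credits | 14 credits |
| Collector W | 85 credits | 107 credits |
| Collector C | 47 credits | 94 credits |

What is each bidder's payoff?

Bids in descending order: Collector W 107 credits; Collector K 104 credits; Collector C 94 credits; Collector P 14 credits.
Collector W has the top bid and wins; the price is the second-highest bid, 104 credits.
Collector W's payoff = 85 credits − 104 credits = -19 credits. All other bidders lose, so their payoff is 0.

Payoffs: Collector K 0 credits, Collector P 0 credits, Collector W -19 credits, Collector C 0 credits.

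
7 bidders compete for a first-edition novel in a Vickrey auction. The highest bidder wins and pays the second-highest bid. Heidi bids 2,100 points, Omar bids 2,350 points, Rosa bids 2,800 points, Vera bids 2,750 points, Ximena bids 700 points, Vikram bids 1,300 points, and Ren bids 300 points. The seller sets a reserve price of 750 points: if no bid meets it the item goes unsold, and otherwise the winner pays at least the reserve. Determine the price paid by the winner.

Ranking the bids: Rosa 2,800 points; Vera 2,750 points; Omar 2,350 points; Heidi 2,100 points; Vikram 1,300 points; Ximena 700 points; Ren 300 points.
Rosa has the highest bid, so Rosa wins.
The second-highest bid is 2,750 points, which exceeds the reserve, so that sets the price.

Price paid: 2,750 points.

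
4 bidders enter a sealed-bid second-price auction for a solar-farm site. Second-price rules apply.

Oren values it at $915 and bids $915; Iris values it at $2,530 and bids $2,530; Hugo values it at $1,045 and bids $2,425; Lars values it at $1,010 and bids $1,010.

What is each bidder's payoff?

Payoffs: Oren $0, Iris $105, Hugo $0, Lars $0.

Ordered from highest: Iris $2,530 > Hugo $2,425 > Lars $1,010 > Oren $915.
Iris has the top bid and wins; the price is the second-highest bid, $2,425.
Iris's payoff = $2,530 − $2,425 = $105. All other bidders lose, so their payoff is 0.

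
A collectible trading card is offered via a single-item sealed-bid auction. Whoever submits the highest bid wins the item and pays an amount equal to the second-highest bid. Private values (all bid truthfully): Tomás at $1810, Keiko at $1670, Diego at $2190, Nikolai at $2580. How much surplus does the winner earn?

Winner's surplus: $390.

Ordered from highest: Nikolai $2580 > Diego $2190 > Tomás $1810 > Keiko $1670.
Nikolai wins with the top bid and pays the second-highest, $2190.
Surplus = $2580 − $2190 = $390.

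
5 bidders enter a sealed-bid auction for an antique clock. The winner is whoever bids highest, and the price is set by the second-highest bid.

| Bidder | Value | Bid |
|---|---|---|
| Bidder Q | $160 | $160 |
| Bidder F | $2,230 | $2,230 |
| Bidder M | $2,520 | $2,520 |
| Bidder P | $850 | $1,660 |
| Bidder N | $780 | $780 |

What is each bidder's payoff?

Bidder Q $0, Bidder F $0, Bidder M $290, Bidder P $0, Bidder N $0.

Sorted high to low: Bidder M $2,520; Bidder F $2,230; Bidder P $1,660; Bidder N $780; Bidder Q $160.
Bidder M has the top bid and wins; the price is the second-highest bid, $2,230.
Bidder M's payoff = $2,520 − $2,230 = $290. All other bidders lose, so their payoff is 0.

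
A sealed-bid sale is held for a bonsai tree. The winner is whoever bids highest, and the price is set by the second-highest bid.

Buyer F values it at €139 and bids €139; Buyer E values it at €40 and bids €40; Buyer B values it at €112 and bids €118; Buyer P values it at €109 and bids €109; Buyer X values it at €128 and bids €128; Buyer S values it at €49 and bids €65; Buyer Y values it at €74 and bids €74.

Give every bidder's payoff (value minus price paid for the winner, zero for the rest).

Ranking the bids: Buyer F €139 > Buyer X €128 > Buyer B €118 > Buyer P €109 > Buyer Y €74 > Buyer S €65 > Buyer E €40.
Buyer F has the top bid and wins; the price is the second-highest bid, €128.
Buyer F's payoff = €139 − €128 = €11. All other bidders lose, so their payoff is 0.

Payoffs: Buyer F €11, Buyer E €0, Buyer B €0, Buyer P €0, Buyer X €0, Buyer S €0, Buyer Y €0.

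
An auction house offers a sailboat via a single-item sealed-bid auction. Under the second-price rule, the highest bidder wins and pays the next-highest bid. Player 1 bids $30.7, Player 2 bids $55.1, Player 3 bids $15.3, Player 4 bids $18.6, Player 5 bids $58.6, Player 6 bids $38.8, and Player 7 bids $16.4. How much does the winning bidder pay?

Ranking the bids: Player 5 $58.6; Player 2 $55.1; Player 6 $38.8; Player 1 $30.7; Player 4 $18.6; Player 7 $16.4; Player 3 $15.3.
Player 5 has the highest bid, so Player 5 wins.
The second-highest bid is $55.1, so that is what Player 5 pays.

Price paid: $55.1.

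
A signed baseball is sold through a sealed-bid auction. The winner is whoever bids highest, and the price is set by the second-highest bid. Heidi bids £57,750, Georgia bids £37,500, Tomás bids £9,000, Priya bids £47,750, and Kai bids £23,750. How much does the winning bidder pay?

The winner pays £47,750.

Ordered from highest: Heidi £57,750 > Priya £47,750 > Georgia £37,500 > Kai £23,750 > Tomás £9,000.
Heidi has the highest bid, so Heidi wins.
The second-highest bid is £47,750, so that is what Heidi pays.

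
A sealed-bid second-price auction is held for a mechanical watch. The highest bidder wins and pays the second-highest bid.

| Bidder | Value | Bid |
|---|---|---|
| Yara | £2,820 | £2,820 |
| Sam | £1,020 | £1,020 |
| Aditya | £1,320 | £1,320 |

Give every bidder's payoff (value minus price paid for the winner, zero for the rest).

Bids in descending order: Yara £2,820, then Aditya £1,320, then Sam £1,020.
Yara has the top bid and wins; the price is the second-highest bid, £1,320.
Yara's payoff = £2,820 − £1,320 = £1,500. All other bidders lose, so their payoff is 0.

Yara £1,500, Sam £0, Aditya £0.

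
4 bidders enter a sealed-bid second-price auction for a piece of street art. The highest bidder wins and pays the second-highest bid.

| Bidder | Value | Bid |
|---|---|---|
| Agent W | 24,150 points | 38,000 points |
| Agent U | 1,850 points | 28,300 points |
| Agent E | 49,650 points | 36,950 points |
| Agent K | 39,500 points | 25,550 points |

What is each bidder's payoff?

Ranking the bids: Agent W 38,000 points, then Agent E 36,950 points, then Agent U 28,300 points, then Agent K 25,550 points.
Agent W has the top bid and wins; the price is the second-highest bid, 36,950 points.
Agent W's payoff = 24,150 points − 36,950 points = -12,800 points. All other bidders lose, so their payoff is 0.

Agent W -12,800 points, Agent U 0 points, Agent E 0 points, Agent K 0 points.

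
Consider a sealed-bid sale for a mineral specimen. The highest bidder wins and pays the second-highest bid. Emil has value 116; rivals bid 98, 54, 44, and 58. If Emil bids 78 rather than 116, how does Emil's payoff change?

-18

The highest competing bid is 98.
Bidding truthfully at 116: Emil has the top bid, wins, and pays the second-highest bid 98. Payoff = 116 − 98 = 18.
Bidding 78: the top bid is 98 (a rival), so Emil loses. Payoff = 0.
Change = 0 − 18 = -18.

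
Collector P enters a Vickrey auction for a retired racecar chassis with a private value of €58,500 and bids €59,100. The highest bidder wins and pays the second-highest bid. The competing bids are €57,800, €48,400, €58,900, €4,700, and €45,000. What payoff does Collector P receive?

Highest competing bid: €58,900.
Collector P's bid €59,100 is the highest overall, so Collector P wins and pays the second-highest bid, €58,900.
Payoff = value − price = €58,500 − €58,900 = -€400.
Overbidding won the item at a price above value — truthful bidding would have avoided this loss.

Payoff = -€400.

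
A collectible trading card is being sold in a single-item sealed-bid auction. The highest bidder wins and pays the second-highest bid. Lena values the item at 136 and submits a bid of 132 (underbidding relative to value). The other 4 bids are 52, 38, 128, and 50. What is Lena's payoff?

Payoff = 8.

Highest competing bid: 128.
Lena's bid 132 is the highest overall, so Lena wins and pays the second-highest bid, 128.
Payoff = value − price = 136 − 128 = 8.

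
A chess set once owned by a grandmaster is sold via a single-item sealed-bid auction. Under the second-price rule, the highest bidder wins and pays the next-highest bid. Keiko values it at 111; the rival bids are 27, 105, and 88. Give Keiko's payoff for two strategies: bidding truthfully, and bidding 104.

(a) 6  (b) 0

The highest competing bid is 105.
Bidding truthfully at 111: Keiko has the top bid, wins, and pays the second-highest bid 105. Payoff = 111 − 105 = 6.
Bidding 104: the top bid is 105 (a rival), so Keiko loses. Payoff = 0.
Deviating from a truthful bid can only lose payoff in a second-price auction — never gain.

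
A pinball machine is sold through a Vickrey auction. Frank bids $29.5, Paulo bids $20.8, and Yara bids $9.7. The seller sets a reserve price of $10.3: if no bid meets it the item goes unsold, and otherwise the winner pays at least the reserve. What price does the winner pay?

Ordered from highest: Frank $29.5 > Paulo $20.8 > Yara $9.7.
Frank has the highest bid, so Frank wins.
The second-highest bid is $20.8, which exceeds the reserve, so that sets the price.

The winner pays $20.8.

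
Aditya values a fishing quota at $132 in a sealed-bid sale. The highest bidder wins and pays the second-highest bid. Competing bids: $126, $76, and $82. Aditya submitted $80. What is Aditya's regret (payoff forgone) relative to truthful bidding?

The highest competing bid is $126.
Bidding truthfully at $132: Aditya has the top bid, wins, and pays the second-highest bid $126. Payoff = $132 − $126 = $6.
Bidding $80: the top bid is $126 (a rival), so Aditya loses. Payoff = $0.
Regret = truthful payoff − actual payoff = $6 − $0 = $6.
Deviating from a truthful bid can only lose payoff in a second-price auction — never gain.

$6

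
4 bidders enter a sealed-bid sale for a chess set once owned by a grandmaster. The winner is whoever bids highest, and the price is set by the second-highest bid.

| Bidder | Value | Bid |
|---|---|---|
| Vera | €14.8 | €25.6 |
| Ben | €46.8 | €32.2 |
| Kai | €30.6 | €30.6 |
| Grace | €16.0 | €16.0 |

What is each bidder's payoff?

Vera €0.0, Ben €16.2, Kai €0.0, Grace €0.0.

Sorted high to low: Ben €32.2, then Kai €30.6, then Vera €25.6, then Grace €16.0.
Ben has the top bid and wins; the price is the second-highest bid, €30.6.
Ben's payoff = €46.8 − €30.6 = €16.2. All other bidders lose, so their payoff is 0.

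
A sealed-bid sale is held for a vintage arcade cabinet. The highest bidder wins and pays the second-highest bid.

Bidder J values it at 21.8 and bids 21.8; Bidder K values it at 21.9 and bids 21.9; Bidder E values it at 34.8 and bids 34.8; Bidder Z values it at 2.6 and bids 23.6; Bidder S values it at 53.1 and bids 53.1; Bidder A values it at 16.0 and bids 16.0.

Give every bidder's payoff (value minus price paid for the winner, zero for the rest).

Ranking the bids: Bidder S 53.1, then Bidder E 34.8, then Bidder Z 23.6, then Bidder K 21.9, then Bidder J 21.8, then Bidder A 16.0.
Bidder S has the top bid and wins; the price is the second-highest bid, 34.8.
Bidder S's payoff = 53.1 − 34.8 = 18.3. All other bidders lose, so their payoff is 0.

Payoffs: Bidder J 0.0, Bidder K 0.0, Bidder E 0.0, Bidder Z 0.0, Bidder S 18.3, Bidder A 0.0.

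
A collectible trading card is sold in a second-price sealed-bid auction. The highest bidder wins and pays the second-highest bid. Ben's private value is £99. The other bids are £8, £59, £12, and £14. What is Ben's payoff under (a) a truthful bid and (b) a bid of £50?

(a) £40  (b) £0

The highest competing bid is £59.
Bidding truthfully at £99: Ben has the top bid, wins, and pays the second-highest bid £59. Payoff = £99 − £59 = £40.
Bidding £50: the top bid is £59 (a rival), so Ben loses. Payoff = £0.
Deviating from a truthful bid can only lose payoff in a second-price auction — never gain.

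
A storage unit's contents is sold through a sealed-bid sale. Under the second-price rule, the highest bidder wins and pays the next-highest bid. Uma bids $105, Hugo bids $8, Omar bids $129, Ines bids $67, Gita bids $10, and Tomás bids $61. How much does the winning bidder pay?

The winner pays $105.

Bids in descending order: Omar $129 > Uma $105 > Ines $67 > Tomás $61 > Gita $10 > Hugo $8.
Omar has the highest bid, so Omar wins.
The second-highest bid is $105, so that is what Omar pays.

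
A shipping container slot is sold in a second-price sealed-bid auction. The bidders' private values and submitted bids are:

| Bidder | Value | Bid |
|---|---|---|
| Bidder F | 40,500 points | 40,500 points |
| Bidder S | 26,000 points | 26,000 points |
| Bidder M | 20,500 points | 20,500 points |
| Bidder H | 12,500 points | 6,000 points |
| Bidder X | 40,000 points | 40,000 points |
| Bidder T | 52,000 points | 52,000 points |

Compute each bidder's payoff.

Bidder F 0 points, Bidder S 0 points, Bidder M 0 points, Bidder H 0 points, Bidder X 0 points, Bidder T 11,500 points.

Sorted high to low: Bidder T 52,000 points > Bidder F 40,500 points > Bidder X 40,000 points > Bidder S 26,000 points > Bidder M 20,500 points > Bidder H 6,000 points.
Bidder T has the top bid and wins; the price is the second-highest bid, 40,500 points.
Bidder T's payoff = 52,000 points − 40,500 points = 11,500 points. All other bidders lose, so their payoff is 0.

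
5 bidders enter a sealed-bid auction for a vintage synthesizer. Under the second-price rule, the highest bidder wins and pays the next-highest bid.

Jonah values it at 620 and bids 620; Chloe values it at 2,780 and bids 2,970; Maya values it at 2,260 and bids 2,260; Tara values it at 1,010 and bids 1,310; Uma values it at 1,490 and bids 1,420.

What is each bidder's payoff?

Jonah 0, Chloe 520, Maya 0, Tara 0, Uma 0.

Bids in descending order: Chloe 2,970; Maya 2,260; Uma 1,420; Tara 1,310; Jonah 620.
Chloe has the top bid and wins; the price is the second-highest bid, 2,260.
Chloe's payoff = 2,780 − 2,260 = 520. All other bidders lose, so their payoff is 0.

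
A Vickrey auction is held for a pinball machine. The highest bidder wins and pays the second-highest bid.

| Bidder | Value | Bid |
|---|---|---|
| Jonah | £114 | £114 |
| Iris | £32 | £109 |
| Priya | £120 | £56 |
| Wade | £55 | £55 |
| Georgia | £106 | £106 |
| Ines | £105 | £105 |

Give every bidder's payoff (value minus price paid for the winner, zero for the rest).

Ranking the bids: Jonah £114 > Iris £109 > Georgia £106 > Ines £105 > Priya £56 > Wade £55.
Jonah has the top bid and wins; the price is the second-highest bid, £109.
Jonah's payoff = £114 − £109 = £5. All other bidders lose, so their payoff is 0.

Payoffs: Jonah £5, Iris £0, Priya £0, Wade £0, Georgia £0, Ines £0.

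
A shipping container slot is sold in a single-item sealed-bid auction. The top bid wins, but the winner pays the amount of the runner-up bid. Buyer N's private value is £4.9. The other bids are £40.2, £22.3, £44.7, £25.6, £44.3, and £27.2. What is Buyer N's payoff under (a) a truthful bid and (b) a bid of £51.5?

Truthful: £0.0; alternative: -£39.8.

The highest competing bid is £44.7.
Bidding truthfully at £4.9: the top bid is £44.7 (a rival), so Buyer N loses. Payoff = £0.0.
Bidding £51.5: Buyer N has the top bid, wins, and pays the second-highest bid £44.7. Payoff = £4.9 − £44.7 = -£39.8.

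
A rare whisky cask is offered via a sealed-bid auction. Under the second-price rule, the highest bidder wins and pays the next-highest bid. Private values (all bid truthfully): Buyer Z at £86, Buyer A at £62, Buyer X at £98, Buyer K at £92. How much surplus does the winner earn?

Sorted high to low: Buyer X £98 > Buyer K £92 > Buyer Z £86 > Buyer A £62.
Buyer X wins with the top bid and pays the second-highest, £92.
Surplus = £98 − £92 = £6.

Surplus = £6.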